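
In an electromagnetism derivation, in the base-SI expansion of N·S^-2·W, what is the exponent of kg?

4

N = kg·m/s² = kg·m·s⁻² (force = mass × acceleration).
S = 1/Ω (conductance is reciprocal resistance),
    = kg⁻¹·m⁻²·s³·A².
So S⁻² = kg²·m⁴·s⁻⁶·A⁻⁴.
W = J/s (power = energy per time),
    = kg·m²·s⁻³.
Combining: N·S⁻²·W = (kg·m·s⁻²) · (kg²·m⁴·s⁻⁶·A⁻⁴) · (kg·m²·s⁻³) = kg⁴·m⁷·s⁻¹¹·A⁻⁴.
The exponent of kg is 4.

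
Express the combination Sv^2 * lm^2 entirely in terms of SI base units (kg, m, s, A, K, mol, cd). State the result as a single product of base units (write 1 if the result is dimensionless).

Sv = J/kg (equivalent dose = energy per mass),
    = m²·s⁻².
So Sv² = m⁴·s⁻⁴.
lm = cd·sr = cd (luminous flux; sr is dimensionless).
So lm² = cd².
Combining: Sv²·lm² = (m⁴·s⁻⁴) · cd² = m⁴·s⁻⁴·cd².

m⁴·s⁻⁴·cd²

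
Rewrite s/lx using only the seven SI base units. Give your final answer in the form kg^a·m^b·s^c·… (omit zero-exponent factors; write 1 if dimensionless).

lx = m⁻²·cd.
So lx⁻¹ = m²·cd⁻¹.
Combining: lx⁻¹·s = (m²·cd⁻¹) · s = m²·s·cd⁻¹.

m²·s·cd⁻¹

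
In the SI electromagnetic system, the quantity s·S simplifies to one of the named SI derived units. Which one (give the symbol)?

F

S = kg⁻¹·m⁻²·s³·A².
Combining: s·S = s · (kg⁻¹·m⁻²·s³·A²) = kg⁻¹·m⁻²·s⁴·A².
kg⁻¹·m⁻²·s⁴·A² is the base-SI form of the farad.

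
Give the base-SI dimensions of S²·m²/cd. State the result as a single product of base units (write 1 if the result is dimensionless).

S = kg⁻¹·m⁻²·s³·A².
So S² = kg⁻²·m⁻⁴·s⁶·A⁴.
Combining: S²·m²·cd⁻¹ = (kg⁻²·m⁻⁴·s⁶·A⁴) · m² · cd⁻¹ = kg⁻²·m⁻²·s⁶·A⁴·cd⁻¹.

kg⁻²·m⁻²·s⁶·A⁴·cd⁻¹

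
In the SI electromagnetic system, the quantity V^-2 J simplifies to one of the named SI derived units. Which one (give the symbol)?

F

V = W/A (potential = power per current),
    = kg·m²·s⁻³·A⁻¹.
So V⁻² = kg⁻²·m⁻⁴·s⁶·A².
J = N·m (work = force × distance),
    = kg·m²·s⁻².
Combining: V⁻²·J = (kg⁻²·m⁻⁴·s⁶·A²) · (kg·m²·s⁻²) = kg⁻¹·m⁻²·s⁴·A².
kg⁻¹·m⁻²·s⁴·A² is the base-SI form of the farad.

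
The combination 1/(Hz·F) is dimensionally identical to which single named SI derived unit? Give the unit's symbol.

Hz = s⁻¹.
So Hz⁻¹ = s.
F = kg⁻¹·m⁻²·s⁴·A².
So F⁻¹ = kg·m²·s⁻⁴·A⁻².
Combining: Hz⁻¹·F⁻¹ = s · (kg·m²·s⁻⁴·A⁻²) = kg·m²·s⁻³·A⁻².
kg·m²·s⁻³·A⁻² is the base-SI form of the ohm.

Ω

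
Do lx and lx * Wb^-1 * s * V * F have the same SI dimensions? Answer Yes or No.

No

Left side:
  lx = m⁻²·cd.
Right side:
  lx = lm/m² (illuminance = luminous flux per area),
      = m⁻²·cd.
  Wb = V·s (flux: a volt is a weber per second),
      = kg·m²·s⁻²·A⁻¹.
  So Wb⁻¹ = kg⁻¹·m⁻²·s²·A.
  V = W/A (potential = power per current),
      = kg·m²·s⁻³·A⁻¹.
  F = C/V (capacitance = charge per voltage),
      = A·s/(kg·m²·s⁻³·A⁻¹) (substituting C and V),
      = kg⁻¹·m⁻²·s⁴·A².
  Combining: lx·Wb⁻¹·s·V·F = (m⁻²·cd) · (kg⁻¹·m⁻²·s²·A) · s · (kg·m²·s⁻³·A⁻¹) · (kg⁻¹·m⁻²·s⁴·A²) = kg⁻¹·m⁻⁴·s⁴·A²·cd.
Left is m⁻²·cd; right is kg⁻¹·m⁻⁴·s⁴·A²·cd — different.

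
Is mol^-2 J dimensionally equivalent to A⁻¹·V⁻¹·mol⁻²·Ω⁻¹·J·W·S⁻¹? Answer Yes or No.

Yes

Left side:
  J = kg·m²·s⁻².
  Combining: mol⁻²·J = mol⁻² · (kg·m²·s⁻²) = kg·m²·s⁻²·mol⁻².
Right side:
  V = W/A (potential = power per current),
      = kg·m²·s⁻³·A⁻¹.
  So V⁻¹ = kg⁻¹·m⁻²·s³·A.
  Ω = V/A (resistance = voltage per current),
      = kg·m²·s⁻³·A⁻².
  So Ω⁻¹ = kg⁻¹·m⁻²·s³·A².
  J = N·m (work = force × distance),
      = kg·m²·s⁻².
  W = J/s (power = energy per time),
      = kg·m²·s⁻³.
  S = 1/Ω (conductance is reciprocal resistance),
      = kg⁻¹·m⁻²·s³·A².
  So S⁻¹ = kg·m²·s⁻³·A⁻².
  Combining: A⁻¹·V⁻¹·mol⁻²·Ω⁻¹·J·W·S⁻¹ = A⁻¹ · (kg⁻¹·m⁻²·s³·A) · mol⁻² · (kg⁻¹·m⁻²·s³·A²) · (kg·m²·s⁻²) · (kg·m²·s⁻³) · (kg·m²·s⁻³·A⁻²) = kg·m²·s⁻²·mol⁻².
Both reduce to kg·m²·s⁻²·mol⁻².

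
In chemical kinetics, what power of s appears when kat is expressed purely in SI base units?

-1

kat = mol/s = s⁻¹·mol (catalytic activity).
The exponent of s is -1.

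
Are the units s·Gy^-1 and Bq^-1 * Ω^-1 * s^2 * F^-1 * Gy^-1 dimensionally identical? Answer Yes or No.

No

Left side:
  Gy = m²·s⁻².
  So Gy⁻¹ = m⁻²·s².
  Combining: s·Gy⁻¹ = s · (m⁻²·s²) = m⁻²·s³.
Right side:
  Bq = s⁻¹.
  So Bq⁻¹ = s.
  Ω = kg·m²·s⁻³·A⁻².
  So Ω⁻¹ = kg⁻¹·m⁻²·s³·A².
  F = kg⁻¹·m⁻²·s⁴·A².
  So F⁻¹ = kg·m²·s⁻⁴·A⁻².
  Gy = m²·s⁻².
  So Gy⁻¹ = m⁻²·s².
  Combining: Bq⁻¹·Ω⁻¹·s²·F⁻¹·Gy⁻¹ = s · (kg⁻¹·m⁻²·s³·A²) · s² · (kg·m²·s⁻⁴·A⁻²) · (m⁻²·s²) = m⁻²·s⁴.
Left is m⁻²·s³; right is m⁻²·s⁴ — different.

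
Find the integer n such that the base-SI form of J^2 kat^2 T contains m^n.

J = kg·m²·s⁻².
So J² = kg²·m⁴·s⁻⁴.
kat = s⁻¹·mol.
So kat² = s⁻²·mol².
T = kg·s⁻²·A⁻¹.
Combining: J²·kat²·T = (kg²·m⁴·s⁻⁴) · (s⁻²·mol²) · (kg·s⁻²·A⁻¹) = kg³·m⁴·s⁻⁸·A⁻¹·mol².
The exponent of m is 4.

4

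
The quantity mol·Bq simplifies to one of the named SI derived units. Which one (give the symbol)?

kat

Bq = 1/s = s⁻¹ (activity is decays per second).
Combining: mol·Bq = mol · s⁻¹ = s⁻¹·mol.
s⁻¹·mol is the base-SI form of the katal.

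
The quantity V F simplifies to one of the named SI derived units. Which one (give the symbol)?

C

V = kg·m²·s⁻³·A⁻¹.
F = kg⁻¹·m⁻²·s⁴·A².
Combining: V·F = (kg·m²·s⁻³·A⁻¹) · (kg⁻¹·m⁻²·s⁴·A²) = s·A.
s·A is the base-SI form of the coulomb.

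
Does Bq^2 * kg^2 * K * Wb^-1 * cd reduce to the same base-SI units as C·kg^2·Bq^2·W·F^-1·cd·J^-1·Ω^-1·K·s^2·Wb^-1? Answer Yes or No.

Left side:
  Bq = 1/s = s⁻¹ (activity is decays per second).
  So Bq² = s⁻².
  Wb = V·s (flux: a volt is a weber per second),
      = kg·m²·s⁻²·A⁻¹.
  So Wb⁻¹ = kg⁻¹·m⁻²·s²·A.
  Combining: Bq²·kg²·K·Wb⁻¹·cd = s⁻² · kg² · K · (kg⁻¹·m⁻²·s²·A) · cd = kg·m⁻²·A·K·cd.
Right side:
  C = A·s = s·A (charge = current × time).
  Bq = 1/s = s⁻¹ (activity is decays per second).
  So Bq² = s⁻².
  W = J/s (power = energy per time),
      = kg·m²·s⁻³.
  F = C/V (capacitance = charge per voltage),
      = A·s/(kg·m²·s⁻³·A⁻¹) (substituting C and V),
      = kg⁻¹·m⁻²·s⁴·A².
  So F⁻¹ = kg·m²·s⁻⁴·A⁻².
  J = N·m (work = force × distance),
      = kg·m²·s⁻².
  So J⁻¹ = kg⁻¹·m⁻²·s².
  Ω = V/A (resistance = voltage per current),
      = kg·m²·s⁻³·A⁻².
  So Ω⁻¹ = kg⁻¹·m⁻²·s³·A².
  Wb = V·s (flux: a volt is a weber per second),
      = kg·m²·s⁻²·A⁻¹.
  So Wb⁻¹ = kg⁻¹·m⁻²·s²·A.
  Combining: C·kg²·Bq²·W·F⁻¹·cd·J⁻¹·Ω⁻¹·K·s²·Wb⁻¹ = (s·A) · kg² · s⁻² · (kg·m²·s⁻³) · (kg·m²·s⁻⁴·A⁻²) · cd · (kg⁻¹·m⁻²·s²) · (kg⁻¹·m⁻²·s³·A²) · K · s² · (kg⁻¹·m⁻²·s²·A) = kg·m⁻²·s·A²·K·cd.
Left is kg·m⁻²·A·K·cd; right is kg·m⁻²·s·A²·K·cd — different.

No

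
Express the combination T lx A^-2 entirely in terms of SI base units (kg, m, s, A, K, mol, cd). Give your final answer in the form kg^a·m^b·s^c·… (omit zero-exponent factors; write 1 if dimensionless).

T = kg·s⁻²·A⁻¹.
lx = m⁻²·cd.
Combining: T·lx·A⁻² = (kg·s⁻²·A⁻¹) · (m⁻²·cd) · A⁻² = kg·m⁻²·s⁻²·A⁻³·cd.

kg·m⁻²·s⁻²·A⁻³·cd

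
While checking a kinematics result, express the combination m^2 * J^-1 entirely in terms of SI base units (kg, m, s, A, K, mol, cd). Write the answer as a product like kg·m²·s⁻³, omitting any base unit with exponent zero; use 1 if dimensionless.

J = N·m (work = force × distance),
    = kg·m²·s⁻².
So J⁻¹ = kg⁻¹·m⁻²·s².
Combining: m²·J⁻¹ = m² · (kg⁻¹·m⁻²·s²) = kg⁻¹·s².

kg⁻¹·s²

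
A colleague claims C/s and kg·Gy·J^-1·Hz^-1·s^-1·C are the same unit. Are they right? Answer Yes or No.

Left side:
  C = A·s = s·A (charge = current × time).
  Combining: C·s⁻¹ = (s·A) · s⁻¹ = A.
Right side:
  Gy = J/kg (absorbed dose = energy per mass),
      = m²·s⁻².
  J = N·m (work = force × distance),
      = kg·m²·s⁻².
  So J⁻¹ = kg⁻¹·m⁻²·s².
  Hz = 1/s = s⁻¹ (frequency is cycles per second).
  So Hz⁻¹ = s.
  C = A·s = s·A (charge = current × time).
  Combining: kg·Gy·J⁻¹·Hz⁻¹·s⁻¹·C = kg · (m²·s⁻²) · (kg⁻¹·m⁻²·s²) · s · s⁻¹ · (s·A) = s·A.
Left is A; right is s·A — different.

No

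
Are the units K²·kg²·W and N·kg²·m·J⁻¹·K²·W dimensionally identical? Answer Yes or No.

Left side:
  W = kg·m²·s⁻³.
  Combining: K²·kg²·W = K² · kg² · (kg·m²·s⁻³) = kg³·m²·s⁻³·K².
Right side:
  N = kg·m/s² = kg·m·s⁻² (force = mass × acceleration).
  J = N·m (work = force × distance),
      = kg·m²·s⁻².
  So J⁻¹ = kg⁻¹·m⁻²·s².
  W = J/s (power = energy per time),
      = kg·m²·s⁻³.
  Combining: N·kg²·m·J⁻¹·K²·W = (kg·m·s⁻²) · kg² · m · (kg⁻¹·m⁻²·s²) · K² · (kg·m²·s⁻³) = kg³·m²·s⁻³·K².
Both reduce to kg³·m²·s⁻³·K².

Yes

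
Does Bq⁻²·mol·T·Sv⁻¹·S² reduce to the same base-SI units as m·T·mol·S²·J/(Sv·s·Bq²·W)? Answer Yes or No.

No

Left side:
  Bq = s⁻¹.
  So Bq⁻² = s².
  T = kg·s⁻²·A⁻¹.
  Sv = m²·s⁻².
  So Sv⁻¹ = m⁻²·s².
  S = kg⁻¹·m⁻²·s³·A².
  So S² = kg⁻²·m⁻⁴·s⁶·A⁴.
  Combining: Bq⁻²·mol·T·Sv⁻¹·S² = s² · mol · (kg·s⁻²·A⁻¹) · (m⁻²·s²) · (kg⁻²·m⁻⁴·s⁶·A⁴) = kg⁻¹·m⁻⁶·s⁸·A³·mol.
Right side:
  Sv = J/kg (equivalent dose = energy per mass),
      = m²·s⁻².
  So Sv⁻¹ = m⁻²·s².
  T = Wb/m² (flux density = flux per area),
      = kg·s⁻²·A⁻¹.
  S = 1/Ω (conductance is reciprocal resistance),
      = kg⁻¹·m⁻²·s³·A².
  So S² = kg⁻²·m⁻⁴·s⁶·A⁴.
  Bq = 1/s = s⁻¹ (activity is decays per second).
  So Bq⁻² = s².
  J = N·m (work = force × distance),
      = kg·m²·s⁻².
  W = J/s (power = energy per time),
      = kg·m²·s⁻³.
  So W⁻¹ = kg⁻¹·m⁻²·s³.
  Combining: Sv⁻¹·m·T·mol·S²·s⁻¹·Bq⁻²·J·W⁻¹ = (m⁻²·s²) · m · (kg·s⁻²·A⁻¹) · mol · (kg⁻²·m⁻⁴·s⁶·A⁴) · s⁻¹ · s² · (kg·m²·s⁻²) · (kg⁻¹·m⁻²·s³) = kg⁻¹·m⁻⁵·s⁸·A³·mol.
Left is kg⁻¹·m⁻⁶·s⁸·A³·mol; right is kg⁻¹·m⁻⁵·s⁸·A³·mol — different.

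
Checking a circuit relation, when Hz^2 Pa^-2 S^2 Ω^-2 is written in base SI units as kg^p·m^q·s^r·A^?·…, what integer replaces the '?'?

8

Hz = s⁻¹.
So Hz² = s⁻².
Pa = kg·m⁻¹·s⁻².
So Pa⁻² = kg⁻²·m²·s⁴.
S = kg⁻¹·m⁻²·s³·A².
So S² = kg⁻²·m⁻⁴·s⁶·A⁴.
Ω = kg·m²·s⁻³·A⁻².
So Ω⁻² = kg⁻²·m⁻⁴·s⁶·A⁴.
Combining: Hz²·Pa⁻²·S²·Ω⁻² = s⁻² · (kg⁻²·m²·s⁴) · (kg⁻²·m⁻⁴·s⁶·A⁴) · (kg⁻²·m⁻⁴·s⁶·A⁴) = kg⁻⁶·m⁻⁶·s¹⁴·A⁸.
The exponent of A is 8.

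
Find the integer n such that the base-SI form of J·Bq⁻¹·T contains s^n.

J = kg·m²·s⁻².
Bq = s⁻¹.
So Bq⁻¹ = s.
T = kg·s⁻²·A⁻¹.
Combining: J·Bq⁻¹·T = (kg·m²·s⁻²) · s · (kg·s⁻²·A⁻¹) = kg²·m²·s⁻³·A⁻¹.
The exponent of s is -3.

-3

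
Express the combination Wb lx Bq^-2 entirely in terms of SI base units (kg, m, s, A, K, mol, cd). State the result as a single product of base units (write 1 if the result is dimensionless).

Wb = V·s (flux: a volt is a weber per second),
    = kg·m²·s⁻²·A⁻¹.
lx = lm/m² (illuminance = luminous flux per area),
    = m⁻²·cd.
Bq = 1/s = s⁻¹ (activity is decays per second).
So Bq⁻² = s².
Combining: Wb·lx·Bq⁻² = (kg·m²·s⁻²·A⁻¹) · (m⁻²·cd) · s² = kg·A⁻¹·cd.

kg·A⁻¹·cd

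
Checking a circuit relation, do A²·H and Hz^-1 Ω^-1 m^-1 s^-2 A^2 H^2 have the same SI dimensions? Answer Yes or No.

No

Left side:
  H = kg·m²·s⁻²·A⁻².
  Combining: A²·H = A² · (kg·m²·s⁻²·A⁻²) = kg·m²·s⁻².
Right side:
  Hz = 1/s = s⁻¹ (frequency is cycles per second).
  So Hz⁻¹ = s.
  Ω = V/A (resistance = voltage per current),
      = kg·m²·s⁻³·A⁻².
  So Ω⁻¹ = kg⁻¹·m⁻²·s³·A².
  H = Wb/A (inductance = flux per current),
      = kg·m²·s⁻²·A⁻².
  So H² = kg²·m⁴·s⁻⁴·A⁻⁴.
  Combining: Hz⁻¹·Ω⁻¹·m⁻¹·s⁻²·A²·H² = s · (kg⁻¹·m⁻²·s³·A²) · m⁻¹ · s⁻² · A² · (kg²·m⁴·s⁻⁴·A⁻⁴) = kg·m·s⁻².
Left is kg·m²·s⁻²; right is kg·m·s⁻² — different.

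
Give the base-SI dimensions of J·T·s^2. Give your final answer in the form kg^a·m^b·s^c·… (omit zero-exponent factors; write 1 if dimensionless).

J = kg·m²·s⁻².
T = kg·s⁻²·A⁻¹.
Combining: J·T·s² = (kg·m²·s⁻²) · (kg·s⁻²·A⁻¹) · s² = kg²·m²·s⁻²·A⁻¹.

kg²·m²·s⁻²·A⁻¹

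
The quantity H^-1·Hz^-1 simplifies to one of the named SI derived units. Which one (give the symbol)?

S

H = Wb/A (inductance = flux per current),
    = kg·m²·s⁻²·A⁻².
So H⁻¹ = kg⁻¹·m⁻²·s²·A².
Hz = 1/s = s⁻¹ (frequency is cycles per second).
So Hz⁻¹ = s.
Combining: H⁻¹·Hz⁻¹ = (kg⁻¹·m⁻²·s²·A²) · s = kg⁻¹·m⁻²·s³·A².
kg⁻¹·m⁻²·s³·A² is the base-SI form of the siemens.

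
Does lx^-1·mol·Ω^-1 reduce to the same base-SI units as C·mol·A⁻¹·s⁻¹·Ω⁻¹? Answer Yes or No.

Left side:
  lx = m⁻²·cd.
  So lx⁻¹ = m²·cd⁻¹.
  Ω = kg·m²·s⁻³·A⁻².
  So Ω⁻¹ = kg⁻¹·m⁻²·s³·A².
  Combining: lx⁻¹·mol·Ω⁻¹ = (m²·cd⁻¹) · mol · (kg⁻¹·m⁻²·s³·A²) = kg⁻¹·s³·A²·mol·cd⁻¹.
Right side:
  C = s·A.
  Ω = kg·m²·s⁻³·A⁻².
  So Ω⁻¹ = kg⁻¹·m⁻²·s³·A².
  Combining: C·mol·A⁻¹·s⁻¹·Ω⁻¹ = (s·A) · mol · A⁻¹ · s⁻¹ · (kg⁻¹·m⁻²·s³·A²) = kg⁻¹·m⁻²·s³·A²·mol.
Left is kg⁻¹·s³·A²·mol·cd⁻¹; right is kg⁻¹·m⁻²·s³·A²·mol — different.

No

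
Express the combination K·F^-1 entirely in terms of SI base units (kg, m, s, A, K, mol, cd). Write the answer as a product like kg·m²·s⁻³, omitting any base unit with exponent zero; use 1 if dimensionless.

kg·m²·s⁻⁴·A⁻²·K

F = C/V (capacitance = charge per voltage),
    = A·s/(kg·m²·s⁻³·A⁻¹) (substituting C and V),
    = kg⁻¹·m⁻²·s⁴·A².
So F⁻¹ = kg·m²·s⁻⁴·A⁻².
Combining: K·F⁻¹ = K · (kg·m²·s⁻⁴·A⁻²) = kg·m²·s⁻⁴·A⁻²·K.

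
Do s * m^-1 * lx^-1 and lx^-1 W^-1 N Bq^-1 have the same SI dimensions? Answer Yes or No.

No

Left side:
  lx = m⁻²·cd.
  So lx⁻¹ = m²·cd⁻¹.
  Combining: s·m⁻¹·lx⁻¹ = s · m⁻¹ · (m²·cd⁻¹) = m·s·cd⁻¹.
Right side:
  lx = m⁻²·cd.
  So lx⁻¹ = m²·cd⁻¹.
  W = kg·m²·s⁻³.
  So W⁻¹ = kg⁻¹·m⁻²·s³.
  N = kg·m·s⁻².
  Bq = s⁻¹.
  So Bq⁻¹ = s.
  Combining: lx⁻¹·W⁻¹·N·Bq⁻¹ = (m²·cd⁻¹) · (kg⁻¹·m⁻²·s³) · (kg·m·s⁻²) · s = m·s²·cd⁻¹.
Left is m·s·cd⁻¹; right is m·s²·cd⁻¹ — different.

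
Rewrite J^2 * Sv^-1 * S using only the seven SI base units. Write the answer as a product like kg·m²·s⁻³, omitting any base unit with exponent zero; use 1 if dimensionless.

J = kg·m²·s⁻².
So J² = kg²·m⁴·s⁻⁴.
Sv = m²·s⁻².
So Sv⁻¹ = m⁻²·s².
S = kg⁻¹·m⁻²·s³·A².
Combining: J²·Sv⁻¹·S = (kg²·m⁴·s⁻⁴) · (m⁻²·s²) · (kg⁻¹·m⁻²·s³·A²) = kg·s·A².

kg·s·A²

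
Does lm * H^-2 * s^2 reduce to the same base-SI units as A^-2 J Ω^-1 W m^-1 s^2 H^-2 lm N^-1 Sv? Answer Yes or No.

No

Left side:
  lm = cd.
  H = kg·m²·s⁻²·A⁻².
  So H⁻² = kg⁻²·m⁻⁴·s⁴·A⁴.
  Combining: lm·H⁻²·s² = cd · (kg⁻²·m⁻⁴·s⁴·A⁴) · s² = kg⁻²·m⁻⁴·s⁶·A⁴·cd.
Right side:
  J = N·m (work = force × distance),
      = kg·m²·s⁻².
  Ω = V/A (resistance = voltage per current),
      = kg·m²·s⁻³·A⁻².
  So Ω⁻¹ = kg⁻¹·m⁻²·s³·A².
  W = J/s (power = energy per time),
      = kg·m²·s⁻³.
  H = Wb/A (inductance = flux per current),
      = kg·m²·s⁻²·A⁻².
  So H⁻² = kg⁻²·m⁻⁴·s⁴·A⁴.
  lm = cd·sr = cd (luminous flux; sr is dimensionless).
  N = kg·m/s² = kg·m·s⁻² (force = mass × acceleration).
  So N⁻¹ = kg⁻¹·m⁻¹·s².
  Sv = J/kg (equivalent dose = energy per mass),
      = m²·s⁻².
  Combining: A⁻²·J·Ω⁻¹·W·m⁻¹·s²·H⁻²·lm·N⁻¹·Sv = A⁻² · (kg·m²·s⁻²) · (kg⁻¹·m⁻²·s³·A²) · (kg·m²·s⁻³) · m⁻¹ · s² · (kg⁻²·m⁻⁴·s⁴·A⁴) · cd · (kg⁻¹·m⁻¹·s²) · (m²·s⁻²) = kg⁻²·m⁻²·s⁴·A⁴·cd.
Left is kg⁻²·m⁻⁴·s⁶·A⁴·cd; right is kg⁻²·m⁻²·s⁴·A⁴·cd — different.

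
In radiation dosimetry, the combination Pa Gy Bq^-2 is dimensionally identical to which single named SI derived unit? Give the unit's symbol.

N

Pa = kg·m⁻¹·s⁻².
Gy = m²·s⁻².
Bq = s⁻¹.
So Bq⁻² = s².
Combining: Pa·Gy·Bq⁻² = (kg·m⁻¹·s⁻²) · (m²·s⁻²) · s² = kg·m·s⁻².
kg·m·s⁻² is the base-SI form of the newton.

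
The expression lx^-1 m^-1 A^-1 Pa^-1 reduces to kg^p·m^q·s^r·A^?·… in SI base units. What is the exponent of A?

lx = lm/m² (illuminance = luminous flux per area),
    = m⁻²·cd.
So lx⁻¹ = m²·cd⁻¹.
Pa = N/m² (pressure = force per area),
    = kg·m⁻¹·s⁻².
So Pa⁻¹ = kg⁻¹·m·s².
Combining: lx⁻¹·m⁻¹·A⁻¹·Pa⁻¹ = (m²·cd⁻¹) · m⁻¹ · A⁻¹ · (kg⁻¹·m·s²) = kg⁻¹·m²·s²·A⁻¹·cd⁻¹.
The exponent of A is -1.

-1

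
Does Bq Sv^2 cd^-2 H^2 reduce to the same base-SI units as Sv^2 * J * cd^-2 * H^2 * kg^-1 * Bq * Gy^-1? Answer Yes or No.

Left side:
  Bq = s⁻¹.
  Sv = m²·s⁻².
  So Sv² = m⁴·s⁻⁴.
  H = kg·m²·s⁻²·A⁻².
  So H² = kg²·m⁴·s⁻⁴·A⁻⁴.
  Combining: Bq·Sv²·cd⁻²·H² = s⁻¹ · (m⁴·s⁻⁴) · cd⁻² · (kg²·m⁴·s⁻⁴·A⁻⁴) = kg²·m⁸·s⁻⁹·A⁻⁴·cd⁻².
Right side:
  Sv = J/kg (equivalent dose = energy per mass),
      = m²·s⁻².
  So Sv² = m⁴·s⁻⁴.
  J = N·m (work = force × distance),
      = kg·m²·s⁻².
  H = Wb/A (inductance = flux per current),
      = kg·m²·s⁻²·A⁻².
  So H² = kg²·m⁴·s⁻⁴·A⁻⁴.
  Bq = 1/s = s⁻¹ (activity is decays per second).
  Gy = J/kg (absorbed dose = energy per mass),
      = m²·s⁻².
  So Gy⁻¹ = m⁻²·s².
  Combining: Sv²·J·cd⁻²·H²·kg⁻¹·Bq·Gy⁻¹ = (m⁴·s⁻⁴) · (kg·m²·s⁻²) · cd⁻² · (kg²·m⁴·s⁻⁴·A⁻⁴) · kg⁻¹ · s⁻¹ · (m⁻²·s²) = kg²·m⁸·s⁻⁹·A⁻⁴·cd⁻².
Both reduce to kg²·m⁸·s⁻⁹·A⁻⁴·cd⁻².

Yes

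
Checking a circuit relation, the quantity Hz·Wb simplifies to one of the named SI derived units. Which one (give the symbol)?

V

Hz = 1/s = s⁻¹ (frequency is cycles per second).
Wb = V·s (flux: a volt is a weber per second),
    = kg·m²·s⁻²·A⁻¹.
Combining: Hz·Wb = s⁻¹ · (kg·m²·s⁻²·A⁻¹) = kg·m²·s⁻³·A⁻¹.
kg·m²·s⁻³·A⁻¹ is the base-SI form of the volt.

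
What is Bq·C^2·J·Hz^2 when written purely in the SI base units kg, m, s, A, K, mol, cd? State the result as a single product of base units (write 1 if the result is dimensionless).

Bq = 1/s = s⁻¹ (activity is decays per second).
C = A·s = s·A (charge = current × time).
So C² = s²·A².
J = N·m (work = force × distance),
    = kg·m²·s⁻².
Hz = 1/s = s⁻¹ (frequency is cycles per second).
So Hz² = s⁻².
Combining: Bq·C²·J·Hz² = s⁻¹ · (s²·A²) · (kg·m²·s⁻²) · s⁻² = kg·m²·s⁻³·A².

kg·m²·s⁻³·A²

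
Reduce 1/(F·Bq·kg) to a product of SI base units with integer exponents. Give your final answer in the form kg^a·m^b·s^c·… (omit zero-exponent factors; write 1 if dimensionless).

m²·s⁻³·A⁻²

F = C/V (capacitance = charge per voltage),
    = A·s/(kg·m²·s⁻³·A⁻¹) (substituting C and V),
    = kg⁻¹·m⁻²·s⁴·A².
So F⁻¹ = kg·m²·s⁻⁴·A⁻².
Bq = 1/s = s⁻¹ (activity is decays per second).
So Bq⁻¹ = s.
Combining: F⁻¹·Bq⁻¹·kg⁻¹ = (kg·m²·s⁻⁴·A⁻²) · s · kg⁻¹ = m²·s⁻³·A⁻².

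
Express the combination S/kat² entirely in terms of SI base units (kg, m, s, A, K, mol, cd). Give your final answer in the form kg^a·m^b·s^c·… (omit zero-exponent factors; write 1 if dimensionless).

S = 1/Ω (conductance is reciprocal resistance),
    = kg⁻¹·m⁻²·s³·A².
kat = mol/s = s⁻¹·mol (catalytic activity).
So kat⁻² = s²·mol⁻².
Combining: S·kat⁻² = (kg⁻¹·m⁻²·s³·A²) · (s²·mol⁻²) = kg⁻¹·m⁻²·s⁵·A²·mol⁻².

kg⁻¹·m⁻²·s⁵·A²·mol⁻²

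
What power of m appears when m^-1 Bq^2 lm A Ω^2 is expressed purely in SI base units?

Bq = 1/s = s⁻¹ (activity is decays per second).
So Bq² = s⁻².
lm = cd·sr = cd (luminous flux; sr is dimensionless).
Ω = V/A (resistance = voltage per current),
    = kg·m²·s⁻³·A⁻².
So Ω² = kg²·m⁴·s⁻⁶·A⁻⁴.
Combining: m⁻¹·Bq²·lm·A·Ω² = m⁻¹ · s⁻² · cd · A · (kg²·m⁴·s⁻⁶·A⁻⁴) = kg²·m³·s⁻⁸·A⁻³·cd.
The exponent of m is 3.

3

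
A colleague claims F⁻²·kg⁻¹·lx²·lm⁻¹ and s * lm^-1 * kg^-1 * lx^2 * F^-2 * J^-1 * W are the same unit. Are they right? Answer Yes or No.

Yes

Left side:
  F = C/V (capacitance = charge per voltage),
      = A·s/(kg·m²·s⁻³·A⁻¹) (substituting C and V),
      = kg⁻¹·m⁻²·s⁴·A².
  So F⁻² = kg²·m⁴·s⁻⁸·A⁻⁴.
  lx = lm/m² (illuminance = luminous flux per area),
      = m⁻²·cd.
  So lx² = m⁻⁴·cd².
  lm = cd·sr = cd (luminous flux; sr is dimensionless).
  So lm⁻¹ = cd⁻¹.
  Combining: F⁻²·kg⁻¹·lx²·lm⁻¹ = (kg²·m⁴·s⁻⁸·A⁻⁴) · kg⁻¹ · (m⁻⁴·cd²) · cd⁻¹ = kg·s⁻⁸·A⁻⁴·cd.
Right side:
  lm = cd.
  So lm⁻¹ = cd⁻¹.
  lx = m⁻²·cd.
  So lx² = m⁻⁴·cd².
  F = kg⁻¹·m⁻²·s⁴·A².
  So F⁻² = kg²·m⁴·s⁻⁸·A⁻⁴.
  J = kg·m²·s⁻².
  So J⁻¹ = kg⁻¹·m⁻²·s².
  W = kg·m²·s⁻³.
  Combining: s·lm⁻¹·kg⁻¹·lx²·F⁻²·J⁻¹·W = s · cd⁻¹ · kg⁻¹ · (m⁻⁴·cd²) · (kg²·m⁴·s⁻⁸·A⁻⁴) · (kg⁻¹·m⁻²·s²) · (kg·m²·s⁻³) = kg·s⁻⁸·A⁻⁴·cd.
Both reduce to kg·s⁻⁸·A⁻⁴·cd.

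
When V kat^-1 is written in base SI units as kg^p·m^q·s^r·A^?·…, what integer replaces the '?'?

V = kg·m²·s⁻³·A⁻¹.
kat = s⁻¹·mol.
So kat⁻¹ = s·mol⁻¹.
Combining: V·kat⁻¹ = (kg·m²·s⁻³·A⁻¹) · (s·mol⁻¹) = kg·m²·s⁻²·A⁻¹·mol⁻¹.
The exponent of A is -1.

-1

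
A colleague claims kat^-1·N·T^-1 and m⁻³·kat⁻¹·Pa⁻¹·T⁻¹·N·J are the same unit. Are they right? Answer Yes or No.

Yes

Left side:
  kat = mol/s = s⁻¹·mol (catalytic activity).
  So kat⁻¹ = s·mol⁻¹.
  N = kg·m/s² = kg·m·s⁻² (force = mass × acceleration).
  T = Wb/m² (flux density = flux per area),
      = kg·s⁻²·A⁻¹.
  So T⁻¹ = kg⁻¹·s²·A.
  Combining: kat⁻¹·N·T⁻¹ = (s·mol⁻¹) · (kg·m·s⁻²) · (kg⁻¹·s²·A) = m·s·A·mol⁻¹.
Right side:
  kat = s⁻¹·mol.
  So kat⁻¹ = s·mol⁻¹.
  Pa = kg·m⁻¹·s⁻².
  So Pa⁻¹ = kg⁻¹·m·s².
  T = kg·s⁻²·A⁻¹.
  So T⁻¹ = kg⁻¹·s²·A.
  N = kg·m·s⁻².
  J = kg·m²·s⁻².
  Combining: m⁻³·kat⁻¹·Pa⁻¹·T⁻¹·N·J = m⁻³ · (s·mol⁻¹) · (kg⁻¹·m·s²) · (kg⁻¹·s²·A) · (kg·m·s⁻²) · (kg·m²·s⁻²) = m·s·A·mol⁻¹.
Both reduce to m·s·A·mol⁻¹.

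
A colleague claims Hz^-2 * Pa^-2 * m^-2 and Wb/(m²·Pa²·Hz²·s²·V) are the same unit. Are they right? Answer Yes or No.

No

Left side:
  Hz = s⁻¹.
  So Hz⁻² = s².
  Pa = kg·m⁻¹·s⁻².
  So Pa⁻² = kg⁻²·m²·s⁴.
  Combining: Hz⁻²·Pa⁻²·m⁻² = s² · (kg⁻²·m²·s⁴) · m⁻² = kg⁻²·s⁶.
Right side:
  Pa = N/m² (pressure = force per area),
      = kg·m⁻¹·s⁻².
  So Pa⁻² = kg⁻²·m²·s⁴.
  Hz = 1/s = s⁻¹ (frequency is cycles per second).
  So Hz⁻² = s².
  Wb = V·s (flux: a volt is a weber per second),
      = kg·m²·s⁻²·A⁻¹.
  V = W/A (potential = power per current),
      = kg·m²·s⁻³·A⁻¹.
  So V⁻¹ = kg⁻¹·m⁻²·s³·A.
  Combining: m⁻²·Pa⁻²·Hz⁻²·Wb·s⁻²·V⁻¹ = m⁻² · (kg⁻²·m²·s⁴) · s² · (kg·m²·s⁻²·A⁻¹) · s⁻² · (kg⁻¹·m⁻²·s³·A) = kg⁻²·s⁵.
Left is kg⁻²·s⁶; right is kg⁻²·s⁵ — different.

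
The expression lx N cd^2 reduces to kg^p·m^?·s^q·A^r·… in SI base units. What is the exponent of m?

lx = lm/m² (illuminance = luminous flux per area),
    = m⁻²·cd.
N = kg·m/s² = kg·m·s⁻² (force = mass × acceleration).
Combining: lx·N·cd² = (m⁻²·cd) · (kg·m·s⁻²) · cd² = kg·m⁻¹·s⁻²·cd³.
The exponent of m is -1.

-1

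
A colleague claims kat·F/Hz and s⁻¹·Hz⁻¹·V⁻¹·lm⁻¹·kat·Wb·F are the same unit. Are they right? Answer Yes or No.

No

Left side:
  Hz = 1/s = s⁻¹ (frequency is cycles per second).
  So Hz⁻¹ = s.
  kat = mol/s = s⁻¹·mol (catalytic activity).
  F = C/V (capacitance = charge per voltage),
      = A·s/(kg·m²·s⁻³·A⁻¹) (substituting C and V),
      = kg⁻¹·m⁻²·s⁴·A².
  Combining: Hz⁻¹·kat·F = s · (s⁻¹·mol) · (kg⁻¹·m⁻²·s⁴·A²) = kg⁻¹·m⁻²·s⁴·A²·mol.
Right side:
  Hz = 1/s = s⁻¹ (frequency is cycles per second).
  So Hz⁻¹ = s.
  V = W/A (potential = power per current),
      = kg·m²·s⁻³·A⁻¹.
  So V⁻¹ = kg⁻¹·m⁻²·s³·A.
  lm = cd·sr = cd (luminous flux; sr is dimensionless).
  So lm⁻¹ = cd⁻¹.
  kat = mol/s = s⁻¹·mol (catalytic activity).
  Wb = V·s (flux: a volt is a weber per second),
      = kg·m²·s⁻²·A⁻¹.
  F = C/V (capacitance = charge per voltage),
      = A·s/(kg·m²·s⁻³·A⁻¹) (substituting C and V),
      = kg⁻¹·m⁻²·s⁴·A².
  Combining: s⁻¹·Hz⁻¹·V⁻¹·lm⁻¹·kat·Wb·F = s⁻¹ · s · (kg⁻¹·m⁻²·s³·A) · cd⁻¹ · (s⁻¹·mol) · (kg·m²·s⁻²·A⁻¹) · (kg⁻¹·m⁻²·s⁴·A²) = kg⁻¹·m⁻²·s⁴·A²·mol·cd⁻¹.
Left is kg⁻¹·m⁻²·s⁴·A²·mol; right is kg⁻¹·m⁻²·s⁴·A²·mol·cd⁻¹ — different.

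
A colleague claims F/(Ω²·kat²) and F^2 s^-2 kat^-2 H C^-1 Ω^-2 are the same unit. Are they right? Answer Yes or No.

No

Left side:
  F = kg⁻¹·m⁻²·s⁴·A².
  Ω = kg·m²·s⁻³·A⁻².
  So Ω⁻² = kg⁻²·m⁻⁴·s⁶·A⁴.
  kat = s⁻¹·mol.
  So kat⁻² = s²·mol⁻².
  Combining: F·Ω⁻²·kat⁻² = (kg⁻¹·m⁻²·s⁴·A²) · (kg⁻²·m⁻⁴·s⁶·A⁴) · (s²·mol⁻²) = kg⁻³·m⁻⁶·s¹²·A⁶·mol⁻².
Right side:
  F = kg⁻¹·m⁻²·s⁴·A².
  So F² = kg⁻²·m⁻⁴·s⁸·A⁴.
  kat = s⁻¹·mol.
  So kat⁻² = s²·mol⁻².
  H = kg·m²·s⁻²·A⁻².
  C = s·A.
  So C⁻¹ = s⁻¹·A⁻¹.
  Ω = kg·m²·s⁻³·A⁻².
  So Ω⁻² = kg⁻²·m⁻⁴·s⁶·A⁴.
  Combining: F²·s⁻²·kat⁻²·H·C⁻¹·Ω⁻² = (kg⁻²·m⁻⁴·s⁸·A⁴) · s⁻² · (s²·mol⁻²) · (kg·m²·s⁻²·A⁻²) · (s⁻¹·A⁻¹) · (kg⁻²·m⁻⁴·s⁶·A⁴) = kg⁻³·m⁻⁶·s¹¹·A⁵·mol⁻².
Left is kg⁻³·m⁻⁶·s¹²·A⁶·mol⁻²; right is kg⁻³·m⁻⁶·s¹¹·A⁵·mol⁻² — different.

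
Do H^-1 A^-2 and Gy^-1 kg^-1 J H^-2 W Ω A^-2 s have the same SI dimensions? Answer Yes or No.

No

Left side:
  H = Wb/A (inductance = flux per current),
      = kg·m²·s⁻²·A⁻².
  So H⁻¹ = kg⁻¹·m⁻²·s²·A².
  Combining: H⁻¹·A⁻² = (kg⁻¹·m⁻²·s²·A²) · A⁻² = kg⁻¹·m⁻²·s².
Right side:
  Gy = J/kg (absorbed dose = energy per mass),
      = m²·s⁻².
  So Gy⁻¹ = m⁻²·s².
  J = N·m (work = force × distance),
      = kg·m²·s⁻².
  H = Wb/A (inductance = flux per current),
      = kg·m²·s⁻²·A⁻².
  So H⁻² = kg⁻²·m⁻⁴·s⁴·A⁴.
  W = J/s (power = energy per time),
      = kg·m²·s⁻³.
  Ω = V/A (resistance = voltage per current),
      = kg·m²·s⁻³·A⁻².
  Combining: Gy⁻¹·kg⁻¹·J·H⁻²·W·Ω·A⁻²·s = (m⁻²·s²) · kg⁻¹ · (kg·m²·s⁻²) · (kg⁻²·m⁻⁴·s⁴·A⁴) · (kg·m²·s⁻³) · (kg·m²·s⁻³·A⁻²) · A⁻² · s = s⁻¹.
Left is kg⁻¹·m⁻²·s²; right is s⁻¹ — different.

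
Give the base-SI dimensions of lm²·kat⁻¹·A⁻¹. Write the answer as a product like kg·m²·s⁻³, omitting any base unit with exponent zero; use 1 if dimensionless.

s·A⁻¹·mol⁻¹·cd²

lm = cd·sr = cd (luminous flux; sr is dimensionless).
So lm² = cd².
kat = mol/s = s⁻¹·mol (catalytic activity).
So kat⁻¹ = s·mol⁻¹.
Combining: lm²·kat⁻¹·A⁻¹ = cd² · (s·mol⁻¹) · A⁻¹ = s·A⁻¹·mol⁻¹·cd².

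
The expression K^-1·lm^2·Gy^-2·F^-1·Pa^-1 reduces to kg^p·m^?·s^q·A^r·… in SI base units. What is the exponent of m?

-1

lm = cd·sr = cd (luminous flux; sr is dimensionless).
So lm² = cd².
Gy = J/kg (absorbed dose = energy per mass),
    = m²·s⁻².
So Gy⁻² = m⁻⁴·s⁴.
F = C/V (capacitance = charge per voltage),
    = A·s/(kg·m²·s⁻³·A⁻¹) (substituting C and V),
    = kg⁻¹·m⁻²·s⁴·A².
So F⁻¹ = kg·m²·s⁻⁴·A⁻².
Pa = N/m² (pressure = force per area),
    = kg·m⁻¹·s⁻².
So Pa⁻¹ = kg⁻¹·m·s².
Combining: K⁻¹·lm²·Gy⁻²·F⁻¹·Pa⁻¹ = K⁻¹ · cd² · (m⁻⁴·s⁴) · (kg·m²·s⁻⁴·A⁻²) · (kg⁻¹·m·s²) = m⁻¹·s²·A⁻²·K⁻¹·cd².
The exponent of m is -1.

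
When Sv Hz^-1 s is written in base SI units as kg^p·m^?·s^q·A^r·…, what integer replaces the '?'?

Sv = m²·s⁻².
Hz = s⁻¹.
So Hz⁻¹ = s.
Combining: Sv·Hz⁻¹·s = (m²·s⁻²) · s · s = m².
The exponent of m is 2.

2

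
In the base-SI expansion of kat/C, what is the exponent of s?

C = s·A.
So C⁻¹ = s⁻¹·A⁻¹.
kat = s⁻¹·mol.
Combining: C⁻¹·kat = (s⁻¹·A⁻¹) · (s⁻¹·mol) = s⁻²·A⁻¹·mol.
The exponent of s is -2.

-2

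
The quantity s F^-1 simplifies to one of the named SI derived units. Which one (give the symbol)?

F = C/V (capacitance = charge per voltage),
    = A·s/(kg·m²·s⁻³·A⁻¹) (substituting C and V),
    = kg⁻¹·m⁻²·s⁴·A².
So F⁻¹ = kg·m²·s⁻⁴·A⁻².
Combining: s·F⁻¹ = s · (kg·m²·s⁻⁴·A⁻²) = kg·m²·s⁻³·A⁻².
kg·m²·s⁻³·A⁻² is the base-SI form of the ohm.

Ω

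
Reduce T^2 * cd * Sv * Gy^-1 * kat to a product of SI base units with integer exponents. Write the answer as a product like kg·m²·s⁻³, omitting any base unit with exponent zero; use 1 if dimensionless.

kg²·s⁻⁵·A⁻²·mol·cd

T = Wb/m² (flux density = flux per area),
    = kg·s⁻²·A⁻¹.
So T² = kg²·s⁻⁴·A⁻².
Sv = J/kg (equivalent dose = energy per mass),
    = m²·s⁻².
Gy = J/kg (absorbed dose = energy per mass),
    = m²·s⁻².
So Gy⁻¹ = m⁻²·s².
kat = mol/s = s⁻¹·mol (catalytic activity).
Combining: T²·cd·Sv·Gy⁻¹·kat = (kg²·s⁻⁴·A⁻²) · cd · (m²·s⁻²) · (m⁻²·s²) · (s⁻¹·mol) = kg²·s⁻⁵·A⁻²·mol·cd.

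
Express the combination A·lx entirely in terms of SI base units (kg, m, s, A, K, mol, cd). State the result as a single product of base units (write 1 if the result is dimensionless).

m⁻²·A·cd

lx = m⁻²·cd.
Combining: A·lx = A · (m⁻²·cd) = m⁻²·A·cd.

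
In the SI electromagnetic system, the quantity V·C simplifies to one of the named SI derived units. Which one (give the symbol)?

J

V = kg·m²·s⁻³·A⁻¹.
C = s·A.
Combining: V·C = (kg·m²·s⁻³·A⁻¹) · (s·A) = kg·m²·s⁻².
kg·m²·s⁻² is the base-SI form of the joule.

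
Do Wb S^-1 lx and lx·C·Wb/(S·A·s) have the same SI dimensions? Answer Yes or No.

Left side:
  Wb = kg·m²·s⁻²·A⁻¹.
  S = kg⁻¹·m⁻²·s³·A².
  So S⁻¹ = kg·m²·s⁻³·A⁻².
  lx = m⁻²·cd.
  Combining: Wb·S⁻¹·lx = (kg·m²·s⁻²·A⁻¹) · (kg·m²·s⁻³·A⁻²) · (m⁻²·cd) = kg²·m²·s⁻⁵·A⁻³·cd.
Right side:
  S = 1/Ω (conductance is reciprocal resistance),
      = kg⁻¹·m⁻²·s³·A².
  So S⁻¹ = kg·m²·s⁻³·A⁻².
  lx = lm/m² (illuminance = luminous flux per area),
      = m⁻²·cd.
  C = A·s = s·A (charge = current × time).
  Wb = V·s (flux: a volt is a weber per second),
      = kg·m²·s⁻²·A⁻¹.
  Combining: S⁻¹·lx·A⁻¹·C·s⁻¹·Wb = (kg·m²·s⁻³·A⁻²) · (m⁻²·cd) · A⁻¹ · (s·A) · s⁻¹ · (kg·m²·s⁻²·A⁻¹) = kg²·m²·s⁻⁵·A⁻³·cd.
Both reduce to kg²·m²·s⁻⁵·A⁻³·cd.

Yes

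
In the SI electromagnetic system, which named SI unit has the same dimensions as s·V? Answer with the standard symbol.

Wb

V = W/A (potential = power per current),
    = kg·m²·s⁻³·A⁻¹.
Combining: s·V = s · (kg·m²·s⁻³·A⁻¹) = kg·m²·s⁻²·A⁻¹.
kg·m²·s⁻²·A⁻¹ is the base-SI form of the weber.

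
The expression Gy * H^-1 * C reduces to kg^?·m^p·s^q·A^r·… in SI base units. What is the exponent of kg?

-1

Gy = J/kg (absorbed dose = energy per mass),
    = m²·s⁻².
H = Wb/A (inductance = flux per current),
    = kg·m²·s⁻²·A⁻².
So H⁻¹ = kg⁻¹·m⁻²·s²·A².
C = A·s = s·A (charge = current × time).
Combining: Gy·H⁻¹·C = (m²·s⁻²) · (kg⁻¹·m⁻²·s²·A²) · (s·A) = kg⁻¹·s·A³.
The exponent of kg is -1.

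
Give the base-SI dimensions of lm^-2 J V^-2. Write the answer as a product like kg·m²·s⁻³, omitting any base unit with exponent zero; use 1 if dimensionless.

kg⁻¹·m⁻²·s⁴·A²·cd⁻²

lm = cd·sr = cd (luminous flux; sr is dimensionless).
So lm⁻² = cd⁻².
J = N·m (work = force × distance),
    = kg·m²·s⁻².
V = W/A (potential = power per current),
    = kg·m²·s⁻³·A⁻¹.
So V⁻² = kg⁻²·m⁻⁴·s⁶·A².
Combining: lm⁻²·J·V⁻² = cd⁻² · (kg·m²·s⁻²) · (kg⁻²·m⁻⁴·s⁶·A²) = kg⁻¹·m⁻²·s⁴·A²·cd⁻².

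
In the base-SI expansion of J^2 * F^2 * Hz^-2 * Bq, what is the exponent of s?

J = N·m (work = force × distance),
    = kg·m²·s⁻².
So J² = kg²·m⁴·s⁻⁴.
F = C/V (capacitance = charge per voltage),
    = A·s/(kg·m²·s⁻³·A⁻¹) (substituting C and V),
    = kg⁻¹·m⁻²·s⁴·A².
So F² = kg⁻²·m⁻⁴·s⁸·A⁴.
Hz = 1/s = s⁻¹ (frequency is cycles per second).
So Hz⁻² = s².
Bq = 1/s = s⁻¹ (activity is decays per second).
Combining: J²·F²·Hz⁻²·Bq = (kg²·m⁴·s⁻⁴) · (kg⁻²·m⁻⁴·s⁸·A⁴) · s² · s⁻¹ = s⁵·A⁴.
The exponent of s is 5.

5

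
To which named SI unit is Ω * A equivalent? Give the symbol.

V

Ω = V/A (resistance = voltage per current),
    = kg·m²·s⁻³·A⁻².
Combining: Ω·A = (kg·m²·s⁻³·A⁻²) · A = kg·m²·s⁻³·A⁻¹.
kg·m²·s⁻³·A⁻¹ is the base-SI form of the volt.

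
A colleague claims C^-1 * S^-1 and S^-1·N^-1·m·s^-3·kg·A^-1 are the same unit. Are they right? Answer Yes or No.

Yes

Left side:
  C = s·A.
  So C⁻¹ = s⁻¹·A⁻¹.
  S = kg⁻¹·m⁻²·s³·A².
  So S⁻¹ = kg·m²·s⁻³·A⁻².
  Combining: C⁻¹·S⁻¹ = (s⁻¹·A⁻¹) · (kg·m²·s⁻³·A⁻²) = kg·m²·s⁻⁴·A⁻³.
Right side:
  S = kg⁻¹·m⁻²·s³·A².
  So S⁻¹ = kg·m²·s⁻³·A⁻².
  N = kg·m·s⁻².
  So N⁻¹ = kg⁻¹·m⁻¹·s².
  Combining: S⁻¹·N⁻¹·m·s⁻³·kg·A⁻¹ = (kg·m²·s⁻³·A⁻²) · (kg⁻¹·m⁻¹·s²) · m · s⁻³ · kg · A⁻¹ = kg·m²·s⁻⁴·A⁻³.
Both reduce to kg·m²·s⁻⁴·A⁻³.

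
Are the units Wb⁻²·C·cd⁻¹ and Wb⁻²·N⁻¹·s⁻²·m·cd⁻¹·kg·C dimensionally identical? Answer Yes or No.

Left side:
  Wb = kg·m²·s⁻²·A⁻¹.
  So Wb⁻² = kg⁻²·m⁻⁴·s⁴·A².
  C = s·A.
  Combining: Wb⁻²·C·cd⁻¹ = (kg⁻²·m⁻⁴·s⁴·A²) · (s·A) · cd⁻¹ = kg⁻²·m⁻⁴·s⁵·A³·cd⁻¹.
Right side:
  Wb = V·s (flux: a volt is a weber per second),
      = kg·m²·s⁻²·A⁻¹.
  So Wb⁻² = kg⁻²·m⁻⁴·s⁴·A².
  N = kg·m/s² = kg·m·s⁻² (force = mass × acceleration).
  So N⁻¹ = kg⁻¹·m⁻¹·s².
  C = A·s = s·A (charge = current × time).
  Combining: Wb⁻²·N⁻¹·s⁻²·m·cd⁻¹·kg·C = (kg⁻²·m⁻⁴·s⁴·A²) · (kg⁻¹·m⁻¹·s²) · s⁻² · m · cd⁻¹ · kg · (s·A) = kg⁻²·m⁻⁴·s⁵·A³·cd⁻¹.
Both reduce to kg⁻²·m⁻⁴·s⁵·A³·cd⁻¹.

Yes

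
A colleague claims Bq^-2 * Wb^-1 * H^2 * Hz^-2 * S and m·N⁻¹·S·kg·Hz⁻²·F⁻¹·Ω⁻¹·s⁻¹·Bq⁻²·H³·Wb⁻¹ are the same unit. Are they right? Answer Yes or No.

Left side:
  Bq = 1/s = s⁻¹ (activity is decays per second).
  So Bq⁻² = s².
  Wb = V·s (flux: a volt is a weber per second),
      = kg·m²·s⁻²·A⁻¹.
  So Wb⁻¹ = kg⁻¹·m⁻²·s²·A.
  H = Wb/A (inductance = flux per current),
      = kg·m²·s⁻²·A⁻².
  So H² = kg²·m⁴·s⁻⁴·A⁻⁴.
  Hz = 1/s = s⁻¹ (frequency is cycles per second).
  So Hz⁻² = s².
  S = 1/Ω (conductance is reciprocal resistance),
      = kg⁻¹·m⁻²·s³·A².
  Combining: Bq⁻²·Wb⁻¹·H²·Hz⁻²·S = s² · (kg⁻¹·m⁻²·s²·A) · (kg²·m⁴·s⁻⁴·A⁻⁴) · s² · (kg⁻¹·m⁻²·s³·A²) = s⁵·A⁻¹.
Right side:
  N = kg·m·s⁻².
  So N⁻¹ = kg⁻¹·m⁻¹·s².
  S = kg⁻¹·m⁻²·s³·A².
  Hz = s⁻¹.
  So Hz⁻² = s².
  F = kg⁻¹·m⁻²·s⁴·A².
  So F⁻¹ = kg·m²·s⁻⁴·A⁻².
  Ω = kg·m²·s⁻³·A⁻².
  So Ω⁻¹ = kg⁻¹·m⁻²·s³·A².
  Bq = s⁻¹.
  So Bq⁻² = s².
  H = kg·m²·s⁻²·A⁻².
  So H³ = kg³·m⁶·s⁻⁶·A⁻⁶.
  Wb = kg·m²·s⁻²·A⁻¹.
  So Wb⁻¹ = kg⁻¹·m⁻²·s²·A.
  Combining: m·N⁻¹·S·kg·Hz⁻²·F⁻¹·Ω⁻¹·s⁻¹·Bq⁻²·H³·Wb⁻¹ = m · (kg⁻¹·m⁻¹·s²) · (kg⁻¹·m⁻²·s³·A²) · kg · s² · (kg·m²·s⁻⁴·A⁻²) · (kg⁻¹·m⁻²·s³·A²) · s⁻¹ · s² · (kg³·m⁶·s⁻⁶·A⁻⁶) · (kg⁻¹·m⁻²·s²·A) = kg·m²·s³·A⁻³.
Left is s⁵·A⁻¹; right is kg·m²·s³·A⁻³ — different.

No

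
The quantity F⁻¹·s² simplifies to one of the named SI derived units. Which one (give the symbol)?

F = kg⁻¹·m⁻²·s⁴·A².
So F⁻¹ = kg·m²·s⁻⁴·A⁻².
Combining: F⁻¹·s² = (kg·m²·s⁻⁴·A⁻²) · s² = kg·m²·s⁻²·A⁻².
kg·m²·s⁻²·A⁻² is the base-SI form of the henry.

H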